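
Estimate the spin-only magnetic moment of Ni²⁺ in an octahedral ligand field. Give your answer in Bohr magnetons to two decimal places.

2.83 Bohr magnetons

Ni²⁺: group 10, so d-count = 10 − 2 = 8.
Configuration: t₂g⁶ eg² → 2 unpaired electrons.
μ(spin-only) = √[2(2+2)] = √8 ≈ 2.83 Bohr magnetons.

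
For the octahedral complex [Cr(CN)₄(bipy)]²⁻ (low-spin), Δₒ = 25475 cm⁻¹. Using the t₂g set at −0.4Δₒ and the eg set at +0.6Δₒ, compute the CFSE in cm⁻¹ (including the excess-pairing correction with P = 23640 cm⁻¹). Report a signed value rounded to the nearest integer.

Ligand charges: 4×(-1) from CN⁻ and 1×(+0) from bipy sum to -4; with overall charge -2, Cr is +2.
Cr²⁺: group 6, so d-count = 6 − 2 = 4.
Configuration: t₂g⁴ eg⁰.
The orbital stabilization is -1.6Δₒ = -1.6 × 25475 = -40760 cm⁻¹.
High-spin d⁴ would be t₂g³ eg¹ with 0 pairs; low-spin has 1, so 1 excess pair costs +1P = +23640 cm⁻¹.
Combining: -40760 + 23640 = -17120 cm⁻¹.

-17120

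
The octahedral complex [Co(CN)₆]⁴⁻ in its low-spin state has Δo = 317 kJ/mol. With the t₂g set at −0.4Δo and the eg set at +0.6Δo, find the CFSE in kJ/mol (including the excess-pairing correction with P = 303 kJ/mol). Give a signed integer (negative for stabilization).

-268

Each CN⁻ contributes -1; 6 × (-1) = -6. With overall charge -4, Co is in the +2 oxidation state.
Co is in group 9, so Co²⁺ is d⁷ (9 − 2 = 7).
The d⁷ electrons fill as t₂g⁶ eg¹.
Orbital CFSE = 6(-0.4) + 1(0.6) = -1.8Δo = -1.8 × 317 = -571 kJ/mol.
Relative to high-spin t₂g⁵ eg² (2 paired), the low-spin configuration has 1 additional pair, contributing +1 × 303 = +303 kJ/mol.
Combining: -571 + 303 = -268 kJ/mol.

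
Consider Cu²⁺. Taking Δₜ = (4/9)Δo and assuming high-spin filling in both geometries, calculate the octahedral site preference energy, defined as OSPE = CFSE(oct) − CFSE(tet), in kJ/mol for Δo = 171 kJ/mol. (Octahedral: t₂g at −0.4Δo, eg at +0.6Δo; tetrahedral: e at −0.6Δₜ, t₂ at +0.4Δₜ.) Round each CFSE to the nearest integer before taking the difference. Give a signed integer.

Cu²⁺: group 11, so d-count = 11 − 2 = 9.
In an octahedral site d⁹ (HS) is t2g^6 e_g^3, giving CFSE(oct) = -0.6Δo = -103 kJ/mol.
Tetrahedral: e^4 t2^5, CFSE = 4(−0.6) + 5(+0.4) = -0.4Δₜ = -0.4 × (4/9) × 171 = -30 kJ/mol.
Subtracting, OSPE = -103 − (-30) = -73 kJ/mol.

-73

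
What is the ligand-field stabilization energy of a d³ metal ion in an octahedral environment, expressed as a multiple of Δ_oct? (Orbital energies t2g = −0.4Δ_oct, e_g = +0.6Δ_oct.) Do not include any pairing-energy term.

Configuration: t2g^3 e_g^0.
CFSE = 3(-0.4Δ_oct) + 0(0.6Δ_oct) = -1.2Δ_oct + 0.0Δ_oct = -1.2Δ_oct.

-1.2 Δ_oct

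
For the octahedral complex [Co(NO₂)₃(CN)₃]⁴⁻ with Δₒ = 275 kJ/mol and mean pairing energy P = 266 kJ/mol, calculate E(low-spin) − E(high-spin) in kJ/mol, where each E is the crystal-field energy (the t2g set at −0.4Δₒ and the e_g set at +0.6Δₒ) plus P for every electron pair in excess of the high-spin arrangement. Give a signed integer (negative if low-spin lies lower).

Ligand charges: 3×(-1) from NO₂⁻ and 3×(-1) from CN⁻ sum to -6; with overall charge -4, Co is +2.
Co sits in group 9; removing 2 electrons leaves Co²⁺ with 9 − 2 = 7 d electrons.
High-spin d⁷ fills as t2g^5 e_g^2 with CFSE 5(−0.4) + 2(+0.6) = -0.8Δₒ = -220 kJ/mol.
Low-spin t2g^6 e_g^1 gives -1.8Δₒ = -495 kJ/mol, but forming 1 extra pair costs 1P = 266 kJ/mol, so E(LS) = -495 + 266 = -229 kJ/mol.
E(LS) − E(HS) = -229 − (-220) = -9 kJ/mol.

-9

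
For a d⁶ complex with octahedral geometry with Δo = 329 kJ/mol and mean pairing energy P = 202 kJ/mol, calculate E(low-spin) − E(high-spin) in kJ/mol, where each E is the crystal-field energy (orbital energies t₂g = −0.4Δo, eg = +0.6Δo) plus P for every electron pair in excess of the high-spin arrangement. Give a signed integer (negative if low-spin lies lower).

In the high-spin limit (t₂g⁴ eg²) the orbital term is -0.4Δo = -132 kJ/mol, with no excess pairing.
For low-spin the configuration is t₂g⁶ eg⁰: orbital energy -2.4 × 329 = -790 kJ/mol, and 2 additional pairs relative to high-spin add 404 kJ/mol, giving -386 kJ/mol.
The difference is -386 − (-132) = -254 kJ/mol, so low-spin lies lower.

-254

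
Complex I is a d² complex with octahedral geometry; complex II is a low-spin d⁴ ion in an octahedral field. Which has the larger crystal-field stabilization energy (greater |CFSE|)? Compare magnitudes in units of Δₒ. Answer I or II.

II

I: t₂g² eg⁰, CFSE = -0.8Δₒ.
II: t₂g⁴ eg⁰, CFSE = -1.6Δₒ.
So II has the larger |CFSE|.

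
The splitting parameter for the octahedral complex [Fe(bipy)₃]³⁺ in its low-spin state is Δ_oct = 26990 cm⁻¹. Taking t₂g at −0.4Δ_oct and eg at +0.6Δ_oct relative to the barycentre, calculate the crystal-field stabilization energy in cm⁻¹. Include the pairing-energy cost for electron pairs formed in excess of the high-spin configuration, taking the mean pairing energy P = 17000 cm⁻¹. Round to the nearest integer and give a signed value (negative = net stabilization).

-19980

bipy is neutral, so the +3 overall charge sits on Fe: oxidation state +3.
Fe³⁺: group 8, so d-count = 8 − 3 = 5.
Configuration: t₂g⁵ eg⁰.
Orbital CFSE = 5(-0.4) + 0(0.6) = -2.0Δ_oct = -2.0 × 26990 = -53980 cm⁻¹.
Pairing penalty: 2 pairs vs 0 in the high-spin reference → 2 extra × P = 34000 cm⁻¹.
Overall CFSE = -53980 + 34000 = -19980 cm⁻¹.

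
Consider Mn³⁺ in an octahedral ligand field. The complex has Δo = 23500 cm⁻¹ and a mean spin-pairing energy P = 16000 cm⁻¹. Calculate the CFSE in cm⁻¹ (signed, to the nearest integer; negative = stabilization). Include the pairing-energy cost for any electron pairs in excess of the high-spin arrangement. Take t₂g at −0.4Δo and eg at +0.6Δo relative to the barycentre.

Mn is in group 7, so Mn³⁺ is d⁴ (7 − 3 = 4).
Δo > P, so pairing is preferred: the ground state is low-spin.
Configuration: t₂g⁴ eg⁰.
Orbital CFSE = -1.6Δo = -1.6 × 23500 = -37600 cm⁻¹.
Excess pairs vs high-spin: 1 − 0 = 1; pairing cost = +16000 cm⁻¹.
Net CFSE = -37600 + 16000 = -21600 cm⁻¹.

-21600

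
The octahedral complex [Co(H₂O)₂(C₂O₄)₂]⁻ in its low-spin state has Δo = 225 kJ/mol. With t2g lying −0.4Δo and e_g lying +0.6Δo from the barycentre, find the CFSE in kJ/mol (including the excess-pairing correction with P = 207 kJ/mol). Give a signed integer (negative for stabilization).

Ligand charges: 2×(+0) from H₂O and 2×(-2) from C₂O₄²⁻ sum to -4; with overall charge -1, Co is +3.
Co³⁺: group 9, so d-count = 9 − 3 = 6.
Configuration: t2g^6 e_g^0.
CFSE(orbital) = 6×(-0.4Δo) + 0×(0.6Δo) = -2.4Δo; with Δo = 225 kJ/mol that is -540 kJ/mol.
Relative to high-spin t2g^4 e_g^2 (1 paired), the low-spin configuration has 2 additional pairs, contributing +2 × 207 = +414 kJ/mol.
Combining: -540 + 414 = -126 kJ/mol.

-126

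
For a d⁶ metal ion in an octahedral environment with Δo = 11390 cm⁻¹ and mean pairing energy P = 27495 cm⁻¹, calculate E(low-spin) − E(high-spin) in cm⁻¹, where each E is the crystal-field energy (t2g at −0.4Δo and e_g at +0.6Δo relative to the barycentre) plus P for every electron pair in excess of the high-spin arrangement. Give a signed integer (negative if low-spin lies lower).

32210

In the high-spin limit (t2g^4 e_g^2) the orbital term is -0.4Δo = -4556 cm⁻¹, with no excess pairing.
Low-spin t2g^6 e_g^0 gives -2.4Δo = -27336 cm⁻¹, but forming 2 extra pairs costs 2P = 54990 cm⁻¹, so E(LS) = -27336 + 54990 = 27654 cm⁻¹.
The difference is 27654 − (-4556) = 32210 cm⁻¹, so high-spin lies lower.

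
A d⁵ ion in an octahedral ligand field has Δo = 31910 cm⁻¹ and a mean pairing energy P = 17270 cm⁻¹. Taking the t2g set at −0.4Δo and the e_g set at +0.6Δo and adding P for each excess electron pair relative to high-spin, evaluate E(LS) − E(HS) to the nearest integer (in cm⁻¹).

In the high-spin limit (t2g^3 e_g^2) the orbital term is 0.0Δo = 0 cm⁻¹, with no excess pairing.
Low-spin: t2g^5 e_g^0, orbital CFSE = -2.0Δo = -63820 cm⁻¹; plus 2 excess pairs × P = +34540 cm⁻¹; total -29280 cm⁻¹.
The difference is -29280 − (0) = -29280 cm⁻¹, so low-spin lies lower.

-29280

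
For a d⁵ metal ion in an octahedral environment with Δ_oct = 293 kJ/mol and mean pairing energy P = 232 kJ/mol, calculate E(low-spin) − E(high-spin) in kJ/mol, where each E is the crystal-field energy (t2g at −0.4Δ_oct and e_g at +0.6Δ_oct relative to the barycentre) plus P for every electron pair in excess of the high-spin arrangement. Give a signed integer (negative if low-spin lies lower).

High-spin d⁵ fills as t2g^3 e_g^2 with CFSE 3(−0.4) + 2(+0.6) = 0.0Δ_oct = 0 kJ/mol.
For low-spin the configuration is t2g^5 e_g^0: orbital energy -2.0 × 293 = -586 kJ/mol, and 2 additional pairs relative to high-spin add 464 kJ/mol, giving -122 kJ/mol.
The difference is -122 − (0) = -122 kJ/mol, so low-spin lies lower.

-122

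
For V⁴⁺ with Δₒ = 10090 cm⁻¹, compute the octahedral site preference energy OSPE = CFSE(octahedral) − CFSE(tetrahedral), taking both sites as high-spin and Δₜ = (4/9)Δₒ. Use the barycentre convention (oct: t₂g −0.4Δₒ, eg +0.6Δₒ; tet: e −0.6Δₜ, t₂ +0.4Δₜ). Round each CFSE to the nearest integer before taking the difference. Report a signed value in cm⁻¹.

-1345

V is in group 5, so V⁴⁺ is d¹ (5 − 4 = 1).
Octahedral (high-spin): t₂g¹ eg⁰, CFSE = 1(−0.4) + 0(+0.6) = -0.4Δₒ = -0.4 × 10090 = -4036 cm⁻¹.
In a tetrahedral site the filling is e¹ t₂⁰: CFSE(tet) = -0.6Δₜ = -0.6 × (4/9)(10090) = -2691 cm⁻¹.
OSPE = -4036 − (-2691) = -1345 cm⁻¹.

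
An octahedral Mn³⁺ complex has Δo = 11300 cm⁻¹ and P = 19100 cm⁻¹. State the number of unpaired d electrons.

4

Mn sits in group 7; removing 3 electrons leaves Mn³⁺ with 7 − 3 = 4 d electrons.
Since Δo = 11300 cm⁻¹ < P = 19100 cm⁻¹, the complex adopts the high-spin configuration.
Filling d⁴ accordingly: t₂g³ eg¹.
Unpaired electrons: 4.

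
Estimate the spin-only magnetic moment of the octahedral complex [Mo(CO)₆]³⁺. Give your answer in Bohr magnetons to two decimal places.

CO is neutral, so the +3 overall charge sits on Mo: oxidation state +3.
Mo is in group 6, so Mo³⁺ is d³ (6 − 3 = 3).
Configuration: t₂g³ eg⁰ → 3 unpaired electrons.
μ(spin-only) = √[3(3+2)] = √15 ≈ 3.87 Bohr magnetons.

3.87 Bohr magnetons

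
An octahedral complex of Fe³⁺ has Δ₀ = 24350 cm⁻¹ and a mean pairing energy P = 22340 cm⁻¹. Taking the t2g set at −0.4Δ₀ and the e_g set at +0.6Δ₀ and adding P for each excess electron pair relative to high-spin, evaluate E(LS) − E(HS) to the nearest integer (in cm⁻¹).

Fe sits in group 8; removing 3 electrons leaves Fe³⁺ with 8 − 3 = 5 d electrons.
High-spin: t2g^3 e_g^2, CFSE = 0.0Δ₀ = 0 cm⁻¹.
Low-spin: t2g^5 e_g^0, orbital CFSE = -2.0Δ₀ = -48700 cm⁻¹; plus 2 excess pairs × P = +44680 cm⁻¹; total -4020 cm⁻¹.
The difference is -4020 − (0) = -4020 cm⁻¹, so low-spin lies lower.

-4020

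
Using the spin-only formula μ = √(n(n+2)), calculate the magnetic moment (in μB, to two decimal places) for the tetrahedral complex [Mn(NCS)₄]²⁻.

Each NCS⁻ contributes -1; 4 × (-1) = -4. With overall charge -2, Mn is in the +2 oxidation state.
Mn sits in group 7; removing 2 electrons leaves Mn²⁺ with 7 − 2 = 5 d electrons.
Tetrahedral splitting is small, so the complex is high-spin.
Configuration: e^2 t2^3 → 5 unpaired electrons.
μ(spin-only) = √[5(5+2)] = √35 ≈ 5.92 μB.

5.92 μB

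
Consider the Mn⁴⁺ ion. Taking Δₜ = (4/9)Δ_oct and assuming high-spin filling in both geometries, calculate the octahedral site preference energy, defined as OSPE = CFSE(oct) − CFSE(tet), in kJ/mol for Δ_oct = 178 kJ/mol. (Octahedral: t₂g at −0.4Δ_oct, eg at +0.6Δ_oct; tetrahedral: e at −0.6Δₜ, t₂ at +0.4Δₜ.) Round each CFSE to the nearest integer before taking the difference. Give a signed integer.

-151

Group 7 minus oxidation state +4 gives a d³ configuration for Mn⁴⁺.
Octahedral high-spin t2g^3 e_g^0: CFSE = -1.2 × 178 = -214 kJ/mol.
In a tetrahedral site the filling is e^2 t2^1: CFSE(tet) = -0.8Δₜ = -0.8 × (4/9)(178) = -63 kJ/mol.
OSPE = CFSE(oct) − CFSE(tet) = -214 − (-63) = -151 kJ/mol.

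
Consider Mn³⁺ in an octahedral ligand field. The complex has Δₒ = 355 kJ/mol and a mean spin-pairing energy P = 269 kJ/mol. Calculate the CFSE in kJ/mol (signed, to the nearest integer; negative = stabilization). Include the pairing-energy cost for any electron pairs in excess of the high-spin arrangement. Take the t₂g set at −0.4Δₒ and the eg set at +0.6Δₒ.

Mn is in group 7, so Mn³⁺ is d⁴ (7 − 3 = 4).
With Δₒ > P the complex is low-spin.
Filling d⁴ accordingly: t₂g⁴ eg⁰.
Orbital CFSE = -1.6Δₒ = -1.6 × 355 = -568 kJ/mol.
Excess pairs vs high-spin: 1 − 0 = 1; pairing cost = +269 kJ/mol.
Net CFSE = -568 + 269 = -299 kJ/mol.

-299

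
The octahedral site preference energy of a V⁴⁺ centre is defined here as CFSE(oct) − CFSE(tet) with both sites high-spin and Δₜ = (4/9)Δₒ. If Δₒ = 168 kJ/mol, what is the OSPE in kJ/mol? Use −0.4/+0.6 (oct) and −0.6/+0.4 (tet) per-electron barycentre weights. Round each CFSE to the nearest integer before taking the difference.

V is in group 5, so V⁴⁺ is d¹ (5 − 4 = 1).
Octahedral (high-spin): t₂g¹ eg⁰, CFSE = 1(−0.4) + 0(+0.6) = -0.4Δₒ = -0.4 × 168 = -67 kJ/mol.
In a tetrahedral site the filling is e¹ t₂⁰: CFSE(tet) = -0.6Δₜ = -0.6 × (4/9)(168) = -45 kJ/mol.
Subtracting, OSPE = -67 − (-45) = -22 kJ/mol.

-22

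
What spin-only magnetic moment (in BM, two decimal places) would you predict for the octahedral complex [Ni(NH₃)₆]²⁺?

NH₃ is neutral, so the +2 overall charge sits on Ni: oxidation state +2.
Ni is in group 10, so Ni²⁺ is d⁸ (10 − 2 = 8).
For octahedral d⁸ the high- and low-spin configurations coincide.
Configuration: t₂g⁶ eg² → 2 unpaired electrons.
μ(spin-only) = √[2(2+2)] = √8 ≈ 2.83 BM.

2.83 BM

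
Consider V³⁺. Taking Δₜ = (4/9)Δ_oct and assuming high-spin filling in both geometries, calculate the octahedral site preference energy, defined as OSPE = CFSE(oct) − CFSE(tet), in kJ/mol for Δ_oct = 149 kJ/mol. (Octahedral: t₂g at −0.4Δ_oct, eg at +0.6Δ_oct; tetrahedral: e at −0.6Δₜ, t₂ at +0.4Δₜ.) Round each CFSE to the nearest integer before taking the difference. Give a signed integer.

V sits in group 5; removing 3 electrons leaves V³⁺ with 5 − 3 = 2 d electrons.
In an octahedral site d² (HS) is t₂g² eg⁰, giving CFSE(oct) = -0.8Δ_oct = -119 kJ/mol.
Tetrahedral: e² t₂⁰, CFSE = 2(−0.6) + 0(+0.4) = -1.2Δₜ = -1.2 × (4/9) × 149 = -79 kJ/mol.
Subtracting, OSPE = -119 − (-79) = -40 kJ/mol.

-40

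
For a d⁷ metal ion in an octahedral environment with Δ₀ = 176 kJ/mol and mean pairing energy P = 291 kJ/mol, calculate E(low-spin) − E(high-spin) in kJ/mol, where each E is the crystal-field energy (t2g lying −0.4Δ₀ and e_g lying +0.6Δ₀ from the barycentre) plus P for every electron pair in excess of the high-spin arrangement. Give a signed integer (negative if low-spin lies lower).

In the high-spin limit (t2g^5 e_g^2) the orbital term is -0.8Δ₀ = -141 kJ/mol, with no excess pairing.
Low-spin t2g^6 e_g^1 gives -1.8Δ₀ = -317 kJ/mol, but forming 1 extra pair costs 1P = 291 kJ/mol, so E(LS) = -317 + 291 = -26 kJ/mol.
E(LS) − E(HS) = -26 − (-141) = 115 kJ/mol.

115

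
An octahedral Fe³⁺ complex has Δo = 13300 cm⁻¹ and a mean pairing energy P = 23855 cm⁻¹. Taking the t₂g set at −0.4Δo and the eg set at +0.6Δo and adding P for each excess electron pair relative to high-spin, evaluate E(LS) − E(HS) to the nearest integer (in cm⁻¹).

Fe sits in group 8; removing 3 electrons leaves Fe³⁺ with 8 − 3 = 5 d electrons.
High-spin d⁵ fills as t₂g³ eg² with CFSE 3(−0.4) + 2(+0.6) = 0.0Δo = 0 cm⁻¹.
For low-spin the configuration is t₂g⁵ eg⁰: orbital energy -2.0 × 13300 = -26600 cm⁻¹, and 2 additional pairs relative to high-spin add 47710 cm⁻¹, giving 21110 cm⁻¹.
E(LS) − E(HS) = 21110 − (0) = 21110 cm⁻¹.

21110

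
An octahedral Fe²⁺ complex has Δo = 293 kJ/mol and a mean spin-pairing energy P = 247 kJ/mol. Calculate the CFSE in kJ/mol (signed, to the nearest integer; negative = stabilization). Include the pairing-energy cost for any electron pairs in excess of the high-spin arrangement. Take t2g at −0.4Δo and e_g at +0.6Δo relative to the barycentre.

-209

Fe²⁺: group 8, so d-count = 8 − 2 = 6.
Here Δo > P (293 > 247), so the low-spin state is favoured.
That gives t2g^6 e_g^0.
Orbital CFSE = -2.4Δo = -2.4 × 293 = -703 kJ/mol.
Excess pairs vs high-spin: 3 − 1 = 2; pairing cost = +494 kJ/mol.
Net CFSE = -703 + 494 = -209 kJ/mol.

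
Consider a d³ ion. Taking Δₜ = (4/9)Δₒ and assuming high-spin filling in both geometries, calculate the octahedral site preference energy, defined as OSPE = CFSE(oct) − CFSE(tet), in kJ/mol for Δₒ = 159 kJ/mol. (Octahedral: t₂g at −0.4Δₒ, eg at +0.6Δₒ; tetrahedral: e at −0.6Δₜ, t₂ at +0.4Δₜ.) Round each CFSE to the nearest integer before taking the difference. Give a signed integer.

-134

In an octahedral site d³ (HS) is t2g^3 e_g^0, giving CFSE(oct) = -1.2Δₒ = -191 kJ/mol.
Tetrahedral e^2 t2^1 gives -0.8Δₜ = -0.8 × (4/9) × 159 = -57 kJ/mol.
Subtracting, OSPE = -191 − (-57) = -134 kJ/mol.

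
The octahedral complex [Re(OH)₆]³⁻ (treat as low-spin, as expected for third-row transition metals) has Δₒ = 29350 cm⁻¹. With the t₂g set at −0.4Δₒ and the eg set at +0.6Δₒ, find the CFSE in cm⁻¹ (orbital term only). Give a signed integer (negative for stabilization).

-46960

Each OH⁻ contributes -1; 6 × (-1) = -6. With overall charge -3, Re is in the +3 oxidation state.
Re³⁺: group 7, so d-count = 7 − 3 = 4.
Electron filling gives t₂g⁴ eg⁰.
The orbital stabilization is -1.6Δₒ = -1.6 × 29350 = -46960 cm⁻¹.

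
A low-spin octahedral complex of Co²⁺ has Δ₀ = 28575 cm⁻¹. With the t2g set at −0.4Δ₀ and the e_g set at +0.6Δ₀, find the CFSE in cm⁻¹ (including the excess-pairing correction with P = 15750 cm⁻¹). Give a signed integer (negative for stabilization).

Co²⁺: group 9, so d-count = 9 − 2 = 7.
Electron filling gives t2g^6 e_g^1.
CFSE(orbital) = 6×(-0.4Δ₀) + 1×(0.6Δ₀) = -1.8Δ₀; with Δ₀ = 28575 cm⁻¹ that is -51435 cm⁻¹.
High-spin d⁷ would be t2g^5 e_g^2 with 2 pairs; low-spin has 3, so 1 excess pair costs +1P = +15750 cm⁻¹.
Overall CFSE = -51435 + 15750 = -35685 cm⁻¹.

-35685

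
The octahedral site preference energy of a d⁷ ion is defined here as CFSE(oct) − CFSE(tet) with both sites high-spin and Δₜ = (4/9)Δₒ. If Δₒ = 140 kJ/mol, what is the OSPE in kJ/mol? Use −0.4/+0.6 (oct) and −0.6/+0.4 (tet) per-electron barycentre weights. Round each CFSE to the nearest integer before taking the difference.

-37

In an octahedral site d⁷ (HS) is t₂g⁵ eg², giving CFSE(oct) = -0.8Δₒ = -112 kJ/mol.
Tetrahedral: e⁴ t₂³, CFSE = 4(−0.6) + 3(+0.4) = -1.2Δₜ = -1.2 × (4/9) × 140 = -75 kJ/mol.
OSPE = CFSE(oct) − CFSE(tet) = -112 − (-75) = -37 kJ/mol.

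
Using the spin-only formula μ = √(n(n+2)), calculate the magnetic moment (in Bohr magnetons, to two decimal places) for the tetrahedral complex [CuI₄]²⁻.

Each I⁻ contributes -1; 4 × (-1) = -4. With overall charge -2, Cu is in the +2 oxidation state.
Cu sits in group 11; removing 2 electrons leaves Cu²⁺ with 11 − 2 = 9 d electrons.
Tetrahedral fields are weak (Δₜ ≈ 4/9 Δₒ), so electrons fill high-spin.
Configuration: e^4 t2^5 → 1 unpaired electron.
μ(spin-only) = √[1(1+2)] = √3 ≈ 1.73 Bohr magnetons.

1.73 Bohr magnetons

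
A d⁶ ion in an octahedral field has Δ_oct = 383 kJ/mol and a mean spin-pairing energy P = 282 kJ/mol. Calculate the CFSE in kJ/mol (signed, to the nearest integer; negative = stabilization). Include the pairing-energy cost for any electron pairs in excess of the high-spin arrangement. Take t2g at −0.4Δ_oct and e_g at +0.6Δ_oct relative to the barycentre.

With Δ_oct > P the complex is low-spin.
That gives t2g^6 e_g^0.
Orbital CFSE = -2.4Δ_oct = -2.4 × 383 = -919 kJ/mol.
Excess pairs vs high-spin: 3 − 1 = 2; pairing cost = +564 kJ/mol.
Net CFSE = -919 + 564 = -355 kJ/mol.

-355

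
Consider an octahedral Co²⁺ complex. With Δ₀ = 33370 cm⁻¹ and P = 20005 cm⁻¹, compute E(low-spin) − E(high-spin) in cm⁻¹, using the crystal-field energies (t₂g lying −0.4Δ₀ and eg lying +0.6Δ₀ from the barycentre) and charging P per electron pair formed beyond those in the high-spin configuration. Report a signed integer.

Co²⁺: group 9, so d-count = 9 − 2 = 7.
High-spin: t₂g⁵ eg², CFSE = -0.8Δ₀ = -26696 cm⁻¹.
Low-spin t₂g⁶ eg¹ gives -1.8Δ₀ = -60066 cm⁻¹, but forming 1 extra pair costs 1P = 20005 cm⁻¹, so E(LS) = -60066 + 20005 = -40061 cm⁻¹.
Thus E(LS) − E(HS) = -13365 cm⁻¹.

-13365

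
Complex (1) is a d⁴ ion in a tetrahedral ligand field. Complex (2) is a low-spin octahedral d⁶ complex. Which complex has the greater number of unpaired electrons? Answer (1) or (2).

(1): Tetrahedral fields are weak (Δₜ ≈ 4/9 Δₒ), so electrons fill high-spin; e^2 t2^2 → 4 unpaired.
(2): t2g^6 e_g^0 → 0 unpaired.
So (1) has more unpaired electrons.

(1)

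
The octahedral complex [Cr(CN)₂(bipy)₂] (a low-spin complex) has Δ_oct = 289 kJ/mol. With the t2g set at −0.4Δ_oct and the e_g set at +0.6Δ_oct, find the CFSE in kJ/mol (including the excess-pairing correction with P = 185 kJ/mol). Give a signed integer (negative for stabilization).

Ligand charges: 2×(-1) from CN⁻ and 2×(+0) from bipy sum to -2; with overall charge +0, Cr is +2.
Cr²⁺: group 6, so d-count = 6 − 2 = 4.
Electron filling gives t2g^4 e_g^0.
CFSE(orbital) = 4×(-0.4Δ_oct) + 0×(0.6Δ_oct) = -1.6Δ_oct; with Δ_oct = 289 kJ/mol that is -462 kJ/mol.
Pairing penalty: 1 pair vs 0 in the high-spin reference → 1 extra × P = 185 kJ/mol.
Net CFSE = -462 + 185 = -277 kJ/mol.

-277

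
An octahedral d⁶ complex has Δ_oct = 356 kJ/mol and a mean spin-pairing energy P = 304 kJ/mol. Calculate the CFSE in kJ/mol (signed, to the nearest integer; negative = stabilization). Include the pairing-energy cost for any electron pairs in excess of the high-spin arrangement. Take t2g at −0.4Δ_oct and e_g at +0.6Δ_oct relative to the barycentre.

Δ_oct > P, so pairing is preferred: the ground state is low-spin.
Configuration: t2g^6 e_g^0.
Orbital CFSE = -2.4Δ_oct = -2.4 × 356 = -854 kJ/mol.
Excess pairs vs high-spin: 3 − 1 = 2; pairing cost = +608 kJ/mol.
Net CFSE = -854 + 608 = -246 kJ/mol.

-246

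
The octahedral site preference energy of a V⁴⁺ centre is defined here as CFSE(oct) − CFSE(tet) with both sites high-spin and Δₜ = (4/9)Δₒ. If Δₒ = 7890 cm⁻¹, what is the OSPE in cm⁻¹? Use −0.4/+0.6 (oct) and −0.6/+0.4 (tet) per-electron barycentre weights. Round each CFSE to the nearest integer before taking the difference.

-1052

Group 5 minus oxidation state +4 gives a d¹ configuration for V⁴⁺.
Octahedral high-spin t₂g¹ eg⁰: CFSE = -0.4 × 7890 = -3156 cm⁻¹.
Tetrahedral e¹ t₂⁰ gives -0.6Δₜ = -0.6 × (4/9) × 7890 = -2104 cm⁻¹.
OSPE = CFSE(oct) − CFSE(tet) = -3156 − (-2104) = -1052 cm⁻¹.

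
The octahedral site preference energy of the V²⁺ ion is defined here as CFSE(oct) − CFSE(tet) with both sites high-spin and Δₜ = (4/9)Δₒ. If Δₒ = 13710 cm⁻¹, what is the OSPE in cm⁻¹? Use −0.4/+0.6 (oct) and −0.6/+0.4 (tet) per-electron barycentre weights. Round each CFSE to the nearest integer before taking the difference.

-11577

Group 5 minus oxidation state +2 gives a d³ configuration for V²⁺.
In an octahedral site d³ (HS) is t₂g³ eg⁰, giving CFSE(oct) = -1.2Δₒ = -16452 cm⁻¹.
Tetrahedral: e² t₂¹, CFSE = 2(−0.6) + 1(+0.4) = -0.8Δₜ = -0.8 × (4/9) × 13710 = -4875 cm⁻¹.
Subtracting, OSPE = -16452 − (-4875) = -11577 cm⁻¹.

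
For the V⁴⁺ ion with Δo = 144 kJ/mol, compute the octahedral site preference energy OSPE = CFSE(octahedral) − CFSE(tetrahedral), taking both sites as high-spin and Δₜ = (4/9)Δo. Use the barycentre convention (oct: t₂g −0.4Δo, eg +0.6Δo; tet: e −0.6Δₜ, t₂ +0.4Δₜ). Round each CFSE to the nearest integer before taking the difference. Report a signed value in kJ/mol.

-20

V is in group 5, so V⁴⁺ is d¹ (5 − 4 = 1).
Octahedral high-spin t₂g¹ eg⁰: CFSE = -0.4 × 144 = -58 kJ/mol.
Tetrahedral: e¹ t₂⁰, CFSE = 1(−0.6) + 0(+0.4) = -0.6Δₜ = -0.6 × (4/9) × 144 = -38 kJ/mol.
OSPE = CFSE(oct) − CFSE(tet) = -58 − (-38) = -20 kJ/mol.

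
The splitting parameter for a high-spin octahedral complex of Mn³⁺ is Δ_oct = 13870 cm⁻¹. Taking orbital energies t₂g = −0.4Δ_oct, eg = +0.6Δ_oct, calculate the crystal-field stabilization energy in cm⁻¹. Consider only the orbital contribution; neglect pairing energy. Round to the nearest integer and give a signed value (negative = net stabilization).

Mn³⁺: group 7, so d-count = 7 − 3 = 4.
Electron filling gives t₂g³ eg¹.
CFSE(orbital) = 3×(-0.4Δ_oct) + 1×(0.6Δ_oct) = -0.6Δ_oct; with Δ_oct = 13870 cm⁻¹ that is -8322 cm⁻¹.

-8322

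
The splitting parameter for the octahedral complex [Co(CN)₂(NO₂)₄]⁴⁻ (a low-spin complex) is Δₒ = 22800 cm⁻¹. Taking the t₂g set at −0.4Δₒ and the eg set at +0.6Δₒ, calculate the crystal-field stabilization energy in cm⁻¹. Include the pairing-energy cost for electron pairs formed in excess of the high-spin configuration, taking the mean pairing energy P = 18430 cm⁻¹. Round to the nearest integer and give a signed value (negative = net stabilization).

-22610

Ligand charges: 2×(-1) from CN⁻ and 4×(-1) from NO₂⁻ sum to -6; with overall charge -4, Co is +2.
Co²⁺: group 9, so d-count = 9 − 2 = 7.
Electron filling gives t₂g⁶ eg¹.
CFSE(orbital) = 6×(-0.4Δₒ) + 1×(0.6Δₒ) = -1.8Δₒ; with Δₒ = 22800 cm⁻¹ that is -41040 cm⁻¹.
Pairing penalty: 3 pairs vs 2 in the high-spin reference → 1 extra × P = 18430 cm⁻¹.
Net CFSE = -41040 + 18430 = -22610 cm⁻¹.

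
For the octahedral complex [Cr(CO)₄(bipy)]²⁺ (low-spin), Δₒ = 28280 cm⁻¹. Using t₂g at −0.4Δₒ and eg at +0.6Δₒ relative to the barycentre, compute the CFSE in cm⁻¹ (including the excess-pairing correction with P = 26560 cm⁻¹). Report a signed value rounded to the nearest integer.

Ligand charges: 4×(+0) from CO and 1×(+0) from bipy sum to +0; with overall charge +2, Cr is +2.
Cr sits in group 6; removing 2 electrons leaves Cr²⁺ with 6 − 2 = 4 d electrons.
Electron filling gives t₂g⁴ eg⁰.
Orbital CFSE = 4(-0.4) + 0(0.6) = -1.6Δₒ = -1.6 × 28280 = -45248 cm⁻¹.
Pairing penalty: 1 pair vs 0 in the high-spin reference → 1 extra × P = 26560 cm⁻¹.
Overall CFSE = -45248 + 26560 = -18688 cm⁻¹.

-18688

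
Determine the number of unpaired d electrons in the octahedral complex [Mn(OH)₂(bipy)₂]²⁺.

3

Ligand charges: 2×(-1) from OH⁻ and 2×(+0) from bipy sum to -2; with overall charge +2, Mn is +4.
Mn⁴⁺: group 7, so d-count = 7 − 4 = 3.
Configuration: t₂g³ eg⁰, giving 3 unpaired electrons.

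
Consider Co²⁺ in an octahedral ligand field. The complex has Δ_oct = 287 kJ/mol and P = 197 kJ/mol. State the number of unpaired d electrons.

1

Co²⁺: group 9, so d-count = 9 − 2 = 7.
Δ_oct > P, so pairing is preferred: the ground state is low-spin.
That gives t2g^6 e_g^1.
Unpaired electrons: 1.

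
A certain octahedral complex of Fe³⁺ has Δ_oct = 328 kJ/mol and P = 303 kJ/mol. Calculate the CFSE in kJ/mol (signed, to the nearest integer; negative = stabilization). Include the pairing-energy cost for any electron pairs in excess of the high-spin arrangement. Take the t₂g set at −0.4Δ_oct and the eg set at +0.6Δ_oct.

-50

Fe sits in group 8; removing 3 electrons leaves Fe³⁺ with 8 − 3 = 5 d electrons.
With Δ_oct > P the complex is low-spin.
Configuration: t₂g⁵ eg⁰.
Orbital CFSE = -2.0Δ_oct = -2.0 × 328 = -656 kJ/mol.
Excess pairs vs high-spin: 2 − 0 = 2; pairing cost = +606 kJ/mol.
Net CFSE = -656 + 606 = -50 kJ/mol.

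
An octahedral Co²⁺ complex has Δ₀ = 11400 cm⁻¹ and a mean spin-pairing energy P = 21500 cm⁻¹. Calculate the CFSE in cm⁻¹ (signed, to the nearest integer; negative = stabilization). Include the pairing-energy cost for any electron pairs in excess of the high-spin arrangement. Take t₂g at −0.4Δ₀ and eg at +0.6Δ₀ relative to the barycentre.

-9120

Co is in group 9, so Co²⁺ is d⁷ (9 − 2 = 7).
Since Δ₀ = 11400 cm⁻¹ < P = 21500 cm⁻¹, the complex adopts the high-spin configuration.
Configuration: t₂g⁵ eg².
Orbital CFSE = -0.8Δ₀ = -0.8 × 11400 = -9120 cm⁻¹.
High-spin has no excess pairs, so no pairing correction applies.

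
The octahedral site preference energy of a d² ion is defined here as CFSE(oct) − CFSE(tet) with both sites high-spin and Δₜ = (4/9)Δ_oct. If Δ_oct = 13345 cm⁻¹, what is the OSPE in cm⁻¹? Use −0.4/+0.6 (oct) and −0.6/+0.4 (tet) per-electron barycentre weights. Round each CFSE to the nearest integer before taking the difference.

Octahedral high-spin t2g^2 e_g^0: CFSE = -0.8 × 13345 = -10676 cm⁻¹.
Tetrahedral e^2 t2^0 gives -1.2Δₜ = -1.2 × (4/9) × 13345 = -7117 cm⁻¹.
Subtracting, OSPE = -10676 − (-7117) = -3559 cm⁻¹.

-3559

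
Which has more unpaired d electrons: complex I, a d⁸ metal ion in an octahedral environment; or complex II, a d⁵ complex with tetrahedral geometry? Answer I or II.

II

I: t₂g⁶ eg² → 2 unpaired.
II: With tetrahedral geometry the complex is necessarily high-spin; e² t₂³ → 5 unpaired.
So II has more unpaired electrons.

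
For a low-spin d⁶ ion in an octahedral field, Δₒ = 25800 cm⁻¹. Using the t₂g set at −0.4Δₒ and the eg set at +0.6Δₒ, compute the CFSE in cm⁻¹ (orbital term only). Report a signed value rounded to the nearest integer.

-61920

The d⁶ electrons fill as t₂g⁶ eg⁰.
The orbital stabilization is -2.4Δₒ = -2.4 × 25800 = -61920 cm⁻¹.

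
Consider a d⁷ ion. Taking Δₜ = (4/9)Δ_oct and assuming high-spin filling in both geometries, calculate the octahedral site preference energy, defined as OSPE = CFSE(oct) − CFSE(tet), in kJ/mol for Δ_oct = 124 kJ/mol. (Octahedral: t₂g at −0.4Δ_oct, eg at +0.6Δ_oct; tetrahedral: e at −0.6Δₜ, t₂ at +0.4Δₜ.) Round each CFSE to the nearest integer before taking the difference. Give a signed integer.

In an octahedral site d⁷ (HS) is t2g^5 e_g^2, giving CFSE(oct) = -0.8Δ_oct = -99 kJ/mol.
In a tetrahedral site the filling is e^4 t2^3: CFSE(tet) = -1.2Δₜ = -1.2 × (4/9)(124) = -66 kJ/mol.
Subtracting, OSPE = -99 − (-66) = -33 kJ/mol.

-33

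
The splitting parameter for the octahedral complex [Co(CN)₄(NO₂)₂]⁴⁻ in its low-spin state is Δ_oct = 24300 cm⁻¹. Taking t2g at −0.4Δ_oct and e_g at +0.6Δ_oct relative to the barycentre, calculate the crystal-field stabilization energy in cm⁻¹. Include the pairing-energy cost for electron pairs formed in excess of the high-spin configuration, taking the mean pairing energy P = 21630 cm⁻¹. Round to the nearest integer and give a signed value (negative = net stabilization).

Ligand charges: 4×(-1) from CN⁻ and 2×(-1) from NO₂⁻ sum to -6; with overall charge -4, Co is +2.
Co²⁺: group 9, so d-count = 9 − 2 = 7.
Electron filling gives t2g^6 e_g^1.
CFSE(orbital) = 6×(-0.4Δ_oct) + 1×(0.6Δ_oct) = -1.8Δ_oct; with Δ_oct = 24300 cm⁻¹ that is -43740 cm⁻¹.
Relative to high-spin t2g^5 e_g^2 (2 paired), the low-spin configuration has 1 additional pair, contributing +1 × 21630 = +21630 cm⁻¹.
Combining: -43740 + 21630 = -22110 cm⁻¹.

-22110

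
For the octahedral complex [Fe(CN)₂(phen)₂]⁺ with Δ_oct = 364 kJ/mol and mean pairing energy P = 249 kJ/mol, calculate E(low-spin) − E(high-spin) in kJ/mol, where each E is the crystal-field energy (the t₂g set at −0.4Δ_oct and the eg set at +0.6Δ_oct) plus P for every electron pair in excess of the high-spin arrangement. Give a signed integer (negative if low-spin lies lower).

-230

Ligand charges: 2×(-1) from CN⁻ and 2×(+0) from phen sum to -2; with overall charge +1, Fe is +3.
Fe is in group 8, so Fe³⁺ is d⁵ (8 − 3 = 5).
High-spin: t₂g³ eg², CFSE = 0.0Δ_oct = 0 kJ/mol.
For low-spin the configuration is t₂g⁵ eg⁰: orbital energy -2.0 × 364 = -728 kJ/mol, and 2 additional pairs relative to high-spin add 498 kJ/mol, giving -230 kJ/mol.
E(LS) − E(HS) = -230 − (0) = -230 kJ/mol.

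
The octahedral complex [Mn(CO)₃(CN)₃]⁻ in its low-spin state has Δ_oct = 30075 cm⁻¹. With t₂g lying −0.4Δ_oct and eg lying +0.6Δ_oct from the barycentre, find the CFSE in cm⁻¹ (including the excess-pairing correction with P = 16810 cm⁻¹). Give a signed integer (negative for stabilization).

-26530

Ligand charges: 3×(+0) from CO and 3×(-1) from CN⁻ sum to -3; with overall charge -1, Mn is +2.
Group 7 minus oxidation state +2 gives a d⁵ configuration for Mn²⁺.
The d⁵ electrons fill as t₂g⁵ eg⁰.
Orbital CFSE = 5(-0.4) + 0(0.6) = -2.0Δ_oct = -2.0 × 30075 = -60150 cm⁻¹.
Pairing penalty: 2 pairs vs 0 in the high-spin reference → 2 extra × P = 33620 cm⁻¹.
Net CFSE = -60150 + 33620 = -26530 cm⁻¹.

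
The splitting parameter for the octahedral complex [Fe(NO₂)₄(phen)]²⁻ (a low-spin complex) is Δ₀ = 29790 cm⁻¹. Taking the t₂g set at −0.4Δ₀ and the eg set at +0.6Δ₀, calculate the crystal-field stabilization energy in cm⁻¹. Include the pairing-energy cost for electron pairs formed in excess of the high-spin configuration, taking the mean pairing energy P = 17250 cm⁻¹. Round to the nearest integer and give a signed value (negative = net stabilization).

Ligand charges: 4×(-1) from NO₂⁻ and 1×(+0) from phen sum to -4; with overall charge -2, Fe is +2.
Fe²⁺: group 8, so d-count = 8 − 2 = 6.
Electron filling gives t₂g⁶ eg⁰.
Orbital CFSE = 6(-0.4) + 0(0.6) = -2.4Δ₀ = -2.4 × 29790 = -71496 cm⁻¹.
Pairing penalty: 3 pairs vs 1 in the high-spin reference → 2 extra × P = 34500 cm⁻¹.
Combining: -71496 + 34500 = -36996 cm⁻¹.

-36996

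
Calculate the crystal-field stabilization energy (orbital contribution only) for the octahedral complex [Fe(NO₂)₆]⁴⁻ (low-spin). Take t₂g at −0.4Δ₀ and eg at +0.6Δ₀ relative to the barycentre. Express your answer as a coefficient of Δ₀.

-2.4 Δ₀

Each NO₂⁻ contributes -1; 6 × (-1) = -6. With overall charge -4, Fe is in the +2 oxidation state.
Fe is in group 8, so Fe²⁺ is d⁶ (8 − 2 = 6).
Configuration: t₂g⁶ eg⁰.
CFSE = 6(-0.4Δ₀) + 0(0.6Δ₀) = -2.4Δ₀ + 0.0Δ₀ = -2.4Δ₀.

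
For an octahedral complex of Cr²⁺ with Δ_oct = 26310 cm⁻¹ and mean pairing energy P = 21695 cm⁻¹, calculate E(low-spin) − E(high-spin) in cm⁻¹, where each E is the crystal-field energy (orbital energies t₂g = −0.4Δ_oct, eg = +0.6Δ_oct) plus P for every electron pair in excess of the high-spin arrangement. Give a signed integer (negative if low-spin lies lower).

-4615

Cr sits in group 6; removing 2 electrons leaves Cr²⁺ with 6 − 2 = 4 d electrons.
High-spin: t₂g³ eg¹, CFSE = -0.6Δ_oct = -15786 cm⁻¹.
Low-spin t₂g⁴ eg⁰ gives -1.6Δ_oct = -42096 cm⁻¹, but forming 1 extra pair costs 1P = 21695 cm⁻¹, so E(LS) = -42096 + 21695 = -20401 cm⁻¹.
E(LS) − E(HS) = -20401 − (-15786) = -4615 cm⁻¹.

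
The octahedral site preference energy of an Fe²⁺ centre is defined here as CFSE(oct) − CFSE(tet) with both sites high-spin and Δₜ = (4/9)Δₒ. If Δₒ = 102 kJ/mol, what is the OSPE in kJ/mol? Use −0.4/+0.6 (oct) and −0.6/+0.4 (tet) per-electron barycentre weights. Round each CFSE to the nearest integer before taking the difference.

Fe is in group 8, so Fe²⁺ is d⁶ (8 − 2 = 6).
In an octahedral site d⁶ (HS) is t₂g⁴ eg², giving CFSE(oct) = -0.4Δₒ = -41 kJ/mol.
Tetrahedral e³ t₂³ gives -0.6Δₜ = -0.6 × (4/9) × 102 = -27 kJ/mol.
Subtracting, OSPE = -41 − (-27) = -14 kJ/mol.

-14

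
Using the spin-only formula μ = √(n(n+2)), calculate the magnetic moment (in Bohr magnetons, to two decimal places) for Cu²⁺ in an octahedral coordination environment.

Group 11 minus oxidation state +2 gives a d⁹ configuration for Cu²⁺.
Configuration: t2g^6 e_g^3 → 1 unpaired electron.
μ(spin-only) = √[1(1+2)] = √3 ≈ 1.73 Bohr magnetons.

1.73 Bohr magnetons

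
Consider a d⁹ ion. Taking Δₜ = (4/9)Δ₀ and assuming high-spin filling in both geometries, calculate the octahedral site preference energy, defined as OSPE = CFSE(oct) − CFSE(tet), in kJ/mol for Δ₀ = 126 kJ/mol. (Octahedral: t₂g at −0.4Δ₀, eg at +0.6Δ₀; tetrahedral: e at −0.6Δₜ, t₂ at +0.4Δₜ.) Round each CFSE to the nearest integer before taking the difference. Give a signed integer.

-54

Octahedral (high-spin): t₂g⁶ eg³, CFSE = 6(−0.4) + 3(+0.6) = -0.6Δ₀ = -0.6 × 126 = -76 kJ/mol.
In a tetrahedral site the filling is e⁴ t₂⁵: CFSE(tet) = -0.4Δₜ = -0.4 × (4/9)(126) = -22 kJ/mol.
OSPE = CFSE(oct) − CFSE(tet) = -76 − (-22) = -54 kJ/mol.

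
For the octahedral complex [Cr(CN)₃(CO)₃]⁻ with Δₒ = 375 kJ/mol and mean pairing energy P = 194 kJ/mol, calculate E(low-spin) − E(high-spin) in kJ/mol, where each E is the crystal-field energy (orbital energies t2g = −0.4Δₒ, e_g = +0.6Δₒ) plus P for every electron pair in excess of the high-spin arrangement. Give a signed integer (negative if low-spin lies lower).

-181

Ligand charges: 3×(-1) from CN⁻ and 3×(+0) from CO sum to -3; with overall charge -1, Cr is +2.
Cr sits in group 6; removing 2 electrons leaves Cr²⁺ with 6 − 2 = 4 d electrons.
High-spin: t2g^3 e_g^1, CFSE = -0.6Δₒ = -225 kJ/mol.
Low-spin t2g^4 e_g^0 gives -1.6Δₒ = -600 kJ/mol, but forming 1 extra pair costs 1P = 194 kJ/mol, so E(LS) = -600 + 194 = -406 kJ/mol.
E(LS) − E(HS) = -406 − (-225) = -181 kJ/mol.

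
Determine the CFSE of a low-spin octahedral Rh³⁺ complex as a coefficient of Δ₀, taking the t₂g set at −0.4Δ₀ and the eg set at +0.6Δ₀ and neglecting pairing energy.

Rh³⁺: group 9, so d-count = 9 − 3 = 6.
Configuration: t₂g⁶ eg⁰.
CFSE = 6(-0.4Δ₀) + 0(0.6Δ₀) = -2.4Δ₀ + 0.0Δ₀ = -2.4Δ₀.

-2.4 Δ₀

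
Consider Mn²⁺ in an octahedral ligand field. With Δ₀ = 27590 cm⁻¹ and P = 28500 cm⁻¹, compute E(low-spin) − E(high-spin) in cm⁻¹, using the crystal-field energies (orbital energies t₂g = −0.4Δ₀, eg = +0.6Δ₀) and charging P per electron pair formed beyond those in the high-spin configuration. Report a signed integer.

1820

Group 7 minus oxidation state +2 gives a d⁵ configuration for Mn²⁺.
In the high-spin limit (t₂g³ eg²) the orbital term is 0.0Δ₀ = 0 cm⁻¹, with no excess pairing.
Low-spin: t₂g⁵ eg⁰, orbital CFSE = -2.0Δ₀ = -55180 cm⁻¹; plus 2 excess pairs × P = +57000 cm⁻¹; total 1820 cm⁻¹.
Thus E(LS) − E(HS) = 1820 cm⁻¹.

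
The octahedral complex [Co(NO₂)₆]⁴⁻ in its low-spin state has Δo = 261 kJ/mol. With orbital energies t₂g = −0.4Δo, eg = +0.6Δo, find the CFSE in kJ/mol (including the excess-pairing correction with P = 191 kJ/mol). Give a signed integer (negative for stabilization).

Each NO₂⁻ contributes -1; 6 × (-1) = -6. With overall charge -4, Co is in the +2 oxidation state.
Co is in group 9, so Co²⁺ is d⁷ (9 − 2 = 7).
Electron filling gives t₂g⁶ eg¹.
Orbital CFSE = 6(-0.4) + 1(0.6) = -1.8Δo = -1.8 × 261 = -470 kJ/mol.
Relative to high-spin t₂g⁵ eg² (2 paired), the low-spin configuration has 1 additional pair, contributing +1 × 191 = +191 kJ/mol.
Net CFSE = -470 + 191 = -279 kJ/mol.

-279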